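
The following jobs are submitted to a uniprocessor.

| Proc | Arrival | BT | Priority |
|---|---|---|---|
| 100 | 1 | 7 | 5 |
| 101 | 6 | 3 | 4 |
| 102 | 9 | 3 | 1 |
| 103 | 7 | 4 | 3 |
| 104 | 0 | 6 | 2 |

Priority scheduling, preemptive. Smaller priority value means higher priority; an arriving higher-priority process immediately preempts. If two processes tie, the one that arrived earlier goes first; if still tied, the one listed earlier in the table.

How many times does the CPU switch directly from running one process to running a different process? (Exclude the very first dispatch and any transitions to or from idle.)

Schedule: | 104 0-6 | 101 6-7 | 103 7-9 | 102 9-12 | 103 12-14 | 101 14-16 | 100 16-23 |
Completion: 100=23  101=16  102=12  103=14  104=6
Turnaround (C−A): 100=22  101=10  102=3  103=7  104=6

6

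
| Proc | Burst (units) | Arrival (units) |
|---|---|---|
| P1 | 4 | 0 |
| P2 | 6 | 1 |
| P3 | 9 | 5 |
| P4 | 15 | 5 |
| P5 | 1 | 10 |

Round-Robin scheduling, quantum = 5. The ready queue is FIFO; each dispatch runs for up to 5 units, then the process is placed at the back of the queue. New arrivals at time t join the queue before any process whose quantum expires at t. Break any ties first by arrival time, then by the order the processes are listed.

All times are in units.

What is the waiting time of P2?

13

Schedule: | P1 0-4 | P2 4-9 | P3 9-14 | P4 14-19 | P2 19-20 | P5 20-21 | P3 21-25 | P4 25-35 |
Completion: P1=4  P2=20  P3=25  P4=35  P5=21
Turnaround (C−A): P1=4  P2=19  P3=20  P4=30  P5=11
Waiting(P2) = turnaround − burst = 19 − 6 = 13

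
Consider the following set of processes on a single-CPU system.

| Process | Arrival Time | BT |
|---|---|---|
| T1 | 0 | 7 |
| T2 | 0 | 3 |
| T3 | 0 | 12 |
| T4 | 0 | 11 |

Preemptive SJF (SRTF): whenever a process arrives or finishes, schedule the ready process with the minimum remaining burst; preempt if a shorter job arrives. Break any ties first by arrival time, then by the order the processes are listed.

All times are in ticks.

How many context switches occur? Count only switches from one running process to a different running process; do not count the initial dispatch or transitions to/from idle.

3

Timeline: | T2 0-3 | T1 3-10 | T4 10-21 | T3 21-33 |
Completion: T1=10  T2=3  T3=33  T4=21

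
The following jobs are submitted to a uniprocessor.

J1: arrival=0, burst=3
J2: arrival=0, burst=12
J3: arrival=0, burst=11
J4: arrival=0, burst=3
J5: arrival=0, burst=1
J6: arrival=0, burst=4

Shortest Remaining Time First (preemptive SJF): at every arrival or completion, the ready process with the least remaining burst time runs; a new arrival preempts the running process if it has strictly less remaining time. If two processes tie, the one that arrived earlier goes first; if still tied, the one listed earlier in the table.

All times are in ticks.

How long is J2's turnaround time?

Gantt: | J5 0-1 | J1 1-4 | J4 4-7 | J6 7-11 | J3 11-22 | J2 22-34 |
Completion: J1=4  J2=34  J3=22  J4=7  J5=1  J6=11
Turnaround(J2) = completion − arrival = 34 − 0 = 34

34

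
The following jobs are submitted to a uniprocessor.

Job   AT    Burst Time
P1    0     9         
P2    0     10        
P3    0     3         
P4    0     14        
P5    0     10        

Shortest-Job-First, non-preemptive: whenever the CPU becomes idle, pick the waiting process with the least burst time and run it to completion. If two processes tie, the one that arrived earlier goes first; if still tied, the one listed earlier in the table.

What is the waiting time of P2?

Schedule: | P3 0-3 | P1 3-12 | P2 12-22 | P5 22-32 | P4 32-46 |
Completion: P1=12  P2=22  P3=3  P4=46  P5=32
Turnaround (C−A): P1=12  P2=22  P3=3  P4=46  P5=32
Waiting(P2) = turnaround − burst = 22 − 10 = 12

12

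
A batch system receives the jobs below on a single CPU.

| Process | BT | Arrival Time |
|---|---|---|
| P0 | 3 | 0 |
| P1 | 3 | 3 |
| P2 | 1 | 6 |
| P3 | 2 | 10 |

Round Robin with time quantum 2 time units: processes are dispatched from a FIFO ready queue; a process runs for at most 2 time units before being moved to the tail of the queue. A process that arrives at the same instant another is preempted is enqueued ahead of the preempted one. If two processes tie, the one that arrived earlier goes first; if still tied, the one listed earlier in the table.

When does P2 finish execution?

7

Schedule: | P0 0-3 | P1 3-6 | P2 6-7 | idle 7-10 | P3 10-12 |
Completion: P0=3  P1=6  P2=7  P3=12
Turnaround (C−A): P0=3  P1=3  P2=1  P3=2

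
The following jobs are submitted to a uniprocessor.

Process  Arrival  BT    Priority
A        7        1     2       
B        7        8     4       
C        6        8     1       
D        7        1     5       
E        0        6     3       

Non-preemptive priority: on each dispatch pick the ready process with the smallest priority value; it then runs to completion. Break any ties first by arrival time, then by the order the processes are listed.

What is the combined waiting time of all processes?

31

Gantt: | E 0-6 | C 6-14 | A 14-15 | B 15-23 | D 23-24 |
Completion: A=15  B=23  C=14  D=24  E=6
Turnaround (C−A): A=8  B=16  C=8  D=17  E=6
Waiting = turnaround − burst: A=7, B=8, C=0, D=16, E=0
Total waiting = 7 + 8 + 0 + 16 + 0 = 31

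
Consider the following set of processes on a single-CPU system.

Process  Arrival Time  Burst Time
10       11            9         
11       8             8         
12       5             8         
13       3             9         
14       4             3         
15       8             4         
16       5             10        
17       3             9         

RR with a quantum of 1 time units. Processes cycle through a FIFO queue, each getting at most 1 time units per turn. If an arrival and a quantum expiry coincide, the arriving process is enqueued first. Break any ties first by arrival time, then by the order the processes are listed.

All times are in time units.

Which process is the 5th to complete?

Gantt: | idle 0-3 | 13 3-4 | 17 4-5 | 14 5-6 | 13 6-7 | 12 7-8 | 16 8-9 | 17 9-10 | 14 10-11 | 13 11-12 | 11 12-13 | 15 13-14 | 12 14-15 | 16 15-16 | 17 16-17 | 10 17-18 | 14 18-19 | 13 19-20 | 11 20-21 | 15 21-22 | 12 22-23 | 16 23-24 | 17 24-25 | 10 25-26 | 13 26-27 | 11 27-28 | 15 28-29 | 12 29-30 | 16 30-31 | 17 31-32 | 10 32-33 | 13 33-34 | 11 34-35 | 15 35-36 | 12 36-37 | 16 37-38 | 17 38-39 | 10 39-40 | 13 40-41 | 11 41-42 | 12 42-43 | 16 43-44 | 17 44-45 | 10 45-46 | 13 46-47 | 11 47-48 | 12 48-49 | 16 49-50 | 17 50-51 | 10 51-52 | 13 52-53 | 11 53-54 | 12 54-55 | 16 55-56 | 17 56-57 | 10 57-58 | 11 58-59 | 16 59-60 | 10 60-61 | 16 61-62 | 10 62-63 |
Completion: 10=63  11=59  12=55  13=53  14=19  15=36  16=62  17=57
Turnaround (C−A): 10=52  11=51  12=50  13=50  14=15  15=28  16=57  17=54
Finish order: 14 → 15 → 13 → 12 → 17 → 11 → 16 → 10

17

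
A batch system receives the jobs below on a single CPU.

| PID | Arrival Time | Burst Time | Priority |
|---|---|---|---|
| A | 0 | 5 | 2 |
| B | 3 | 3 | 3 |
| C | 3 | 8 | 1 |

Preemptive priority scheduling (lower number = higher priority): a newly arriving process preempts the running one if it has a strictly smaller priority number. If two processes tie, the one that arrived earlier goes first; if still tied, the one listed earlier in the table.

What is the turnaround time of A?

13

Gantt: | A 0-3 | C 3-11 | A 11-13 | B 13-16 |
Completion: A=13  B=16  C=11
Turnaround (C−A): A=13  B=13  C=8
Turnaround(A) = completion − arrival = 13 − 0 = 13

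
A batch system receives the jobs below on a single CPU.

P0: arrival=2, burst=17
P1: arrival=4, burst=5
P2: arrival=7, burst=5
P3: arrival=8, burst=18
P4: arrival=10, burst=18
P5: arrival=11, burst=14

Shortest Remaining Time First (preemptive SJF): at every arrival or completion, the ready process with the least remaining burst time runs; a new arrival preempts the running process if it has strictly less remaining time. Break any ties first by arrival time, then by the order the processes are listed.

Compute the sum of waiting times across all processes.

115

Gantt: | idle 0-2 | P0 2-4 | P1 4-9 | P2 9-14 | P5 14-28 | P0 28-43 | P3 43-61 | P4 61-79 |
Completion: P0=43  P1=9  P2=14  P3=61  P4=79  P5=28
Waiting = turnaround − burst: P0=24, P1=0, P2=2, P3=35, P4=51, P5=3
Total waiting = 24 + 0 + 2 + 35 + 51 + 3 = 115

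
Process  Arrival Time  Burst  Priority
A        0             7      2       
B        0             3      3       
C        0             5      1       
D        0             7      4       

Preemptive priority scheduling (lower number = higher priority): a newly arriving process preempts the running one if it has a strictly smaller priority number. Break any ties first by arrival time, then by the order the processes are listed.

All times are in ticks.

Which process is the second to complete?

A

Schedule: | C 0-5 | A 5-12 | B 12-15 | D 15-22 |
Completion: A=12  B=15  C=5  D=22
Turnaround (C−A): A=12  B=15  C=5  D=22
Finish order: C → A → B → D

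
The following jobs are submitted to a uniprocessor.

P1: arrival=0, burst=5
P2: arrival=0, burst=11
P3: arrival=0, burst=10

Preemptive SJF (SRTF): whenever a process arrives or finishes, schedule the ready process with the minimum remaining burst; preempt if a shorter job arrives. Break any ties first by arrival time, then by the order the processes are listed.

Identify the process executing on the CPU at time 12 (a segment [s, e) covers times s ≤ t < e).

Schedule: | P1 0-5 | P3 5-15 | P2 15-26 |
Completion: P1=5  P2=26  P3=15
Turnaround (C−A): P1=5  P2=26  P3=15

P3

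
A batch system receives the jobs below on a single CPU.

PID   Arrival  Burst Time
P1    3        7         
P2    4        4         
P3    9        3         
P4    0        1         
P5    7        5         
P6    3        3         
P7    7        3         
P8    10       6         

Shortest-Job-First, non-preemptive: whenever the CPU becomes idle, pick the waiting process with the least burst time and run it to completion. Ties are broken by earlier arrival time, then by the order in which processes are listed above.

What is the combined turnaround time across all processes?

85

Schedule: | P4 0-1 | idle 1-3 | P6 3-6 | P2 6-10 | P7 10-13 | P3 13-16 | P5 16-21 | P8 21-27 | P1 27-34 |
Completion: P1=34  P2=10  P3=16  P4=1  P5=21  P6=6  P7=13  P8=27
Turnaround = completion − arrival: P1=31, P2=6, P3=7, P4=1, P5=14, P6=3, P7=6, P8=17
Total turnaround = 31 + 6 + 7 + 1 + 14 + 3 + 6 + 17 = 85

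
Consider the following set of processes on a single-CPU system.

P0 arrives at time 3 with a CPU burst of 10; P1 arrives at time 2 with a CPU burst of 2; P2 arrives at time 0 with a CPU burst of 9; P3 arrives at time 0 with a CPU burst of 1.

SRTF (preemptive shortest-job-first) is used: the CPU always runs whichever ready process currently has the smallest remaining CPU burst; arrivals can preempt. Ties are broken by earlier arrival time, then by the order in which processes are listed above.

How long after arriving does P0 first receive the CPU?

9

Schedule: | P3 0-1 | P2 1-2 | P1 2-4 | P2 4-12 | P0 12-22 |
Completion: P0=22  P1=4  P2=12  P3=1
Response(P0) = first start − arrival = 12 − 3 = 9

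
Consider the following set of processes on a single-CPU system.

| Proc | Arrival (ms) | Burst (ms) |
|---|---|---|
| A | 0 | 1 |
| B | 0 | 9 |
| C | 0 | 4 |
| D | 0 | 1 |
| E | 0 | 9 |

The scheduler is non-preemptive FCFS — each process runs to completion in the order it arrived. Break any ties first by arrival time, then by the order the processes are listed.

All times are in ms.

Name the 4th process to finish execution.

D

Timeline: | A 0-1 | B 1-10 | C 10-14 | D 14-15 | E 15-24 |
Completion: A=1  B=10  C=14  D=15  E=24
Turnaround (C−A): A=1  B=10  C=14  D=15  E=24
Finish order: A → B → C → D → E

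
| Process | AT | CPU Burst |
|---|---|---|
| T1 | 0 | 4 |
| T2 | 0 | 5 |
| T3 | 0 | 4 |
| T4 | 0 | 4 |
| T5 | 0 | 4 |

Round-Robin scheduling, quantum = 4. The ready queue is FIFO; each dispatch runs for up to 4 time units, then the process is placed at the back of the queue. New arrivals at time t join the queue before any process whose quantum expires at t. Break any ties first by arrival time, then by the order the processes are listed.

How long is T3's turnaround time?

12

Schedule: | T1 0-4 | T2 4-8 | T3 8-12 | T4 12-16 | T5 16-20 | T2 20-21 |
Completion: T1=4  T2=21  T3=12  T4=16  T5=20
Turnaround (C−A): T1=4  T2=21  T3=12  T4=16  T5=20
Turnaround(T3) = completion − arrival = 12 − 0 = 12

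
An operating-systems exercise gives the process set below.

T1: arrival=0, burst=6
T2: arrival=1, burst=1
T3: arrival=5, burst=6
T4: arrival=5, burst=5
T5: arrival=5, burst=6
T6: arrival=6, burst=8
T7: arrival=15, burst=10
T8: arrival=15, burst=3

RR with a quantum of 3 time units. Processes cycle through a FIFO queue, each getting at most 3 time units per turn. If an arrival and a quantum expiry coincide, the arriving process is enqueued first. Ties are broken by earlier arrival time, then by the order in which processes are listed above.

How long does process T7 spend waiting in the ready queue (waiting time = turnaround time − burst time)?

20

Gantt: | T1 0-3 | T2 3-4 | T1 4-7 | T3 7-10 | T4 10-13 | T5 13-16 | T6 16-19 | T3 19-22 | T4 22-24 | T7 24-27 | T8 27-30 | T5 30-33 | T6 33-36 | T7 36-39 | T6 39-41 | T7 41-45 |
Completion: T1=7  T2=4  T3=22  T4=24  T5=33  T6=41  T7=45  T8=30
Turnaround (C−A): T1=7  T2=3  T3=17  T4=19  T5=28  T6=35  T7=30  T8=15
Waiting(T7) = turnaround − burst = 30 − 10 = 20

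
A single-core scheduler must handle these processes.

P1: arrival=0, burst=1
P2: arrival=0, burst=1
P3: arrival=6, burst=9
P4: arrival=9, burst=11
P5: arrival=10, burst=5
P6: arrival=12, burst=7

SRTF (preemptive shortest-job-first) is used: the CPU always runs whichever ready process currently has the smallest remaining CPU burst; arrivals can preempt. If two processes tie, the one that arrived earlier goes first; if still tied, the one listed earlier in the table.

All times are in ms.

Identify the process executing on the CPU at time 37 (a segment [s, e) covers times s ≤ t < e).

Schedule: | P1 0-1 | P2 1-2 | idle 2-6 | P3 6-15 | P5 15-20 | P6 20-27 | P4 27-38 |
Completion: P1=1  P2=2  P3=15  P4=38  P5=20  P6=27

P4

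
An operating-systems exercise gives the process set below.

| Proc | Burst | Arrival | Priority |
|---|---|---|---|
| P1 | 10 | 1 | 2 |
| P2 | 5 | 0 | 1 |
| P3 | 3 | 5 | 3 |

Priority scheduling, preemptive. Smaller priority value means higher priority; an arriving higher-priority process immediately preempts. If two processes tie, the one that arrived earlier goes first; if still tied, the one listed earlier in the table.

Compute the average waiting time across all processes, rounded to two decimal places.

4.67

Schedule: | P2 0-5 | P1 5-15 | P3 15-18 |
Completion: P1=15  P2=5  P3=18
Waiting times: P1=4, P2=0, P3=10
Average waiting = (4+0+10) / 3 = 14/3 = 4.67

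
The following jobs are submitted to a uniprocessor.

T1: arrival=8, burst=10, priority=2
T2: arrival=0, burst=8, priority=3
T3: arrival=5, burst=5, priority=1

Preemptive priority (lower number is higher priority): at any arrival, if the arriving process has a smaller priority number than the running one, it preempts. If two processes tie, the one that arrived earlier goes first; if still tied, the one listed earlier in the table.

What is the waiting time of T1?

Timeline: | T2 0-5 | T3 5-10 | T1 10-20 | T2 20-23 |
Completion: T1=20  T2=23  T3=10
Turnaround (C−A): T1=12  T2=23  T3=5
Waiting(T1) = turnaround − burst = 12 − 10 = 2

2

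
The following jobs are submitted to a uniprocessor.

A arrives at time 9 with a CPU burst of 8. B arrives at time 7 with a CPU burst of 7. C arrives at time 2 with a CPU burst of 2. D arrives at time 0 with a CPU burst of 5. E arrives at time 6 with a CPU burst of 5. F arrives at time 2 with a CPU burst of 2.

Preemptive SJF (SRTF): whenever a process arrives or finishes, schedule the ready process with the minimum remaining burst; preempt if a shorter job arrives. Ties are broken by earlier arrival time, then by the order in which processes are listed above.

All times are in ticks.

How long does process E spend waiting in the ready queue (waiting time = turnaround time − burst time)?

Gantt: | D 0-2 | C 2-4 | F 4-6 | D 6-9 | E 9-14 | B 14-21 | A 21-29 |
Completion: A=29  B=21  C=4  D=9  E=14  F=6
Turnaround (C−A): A=20  B=14  C=2  D=9  E=8  F=4
Waiting(E) = turnaround − burst = 8 − 5 = 3

3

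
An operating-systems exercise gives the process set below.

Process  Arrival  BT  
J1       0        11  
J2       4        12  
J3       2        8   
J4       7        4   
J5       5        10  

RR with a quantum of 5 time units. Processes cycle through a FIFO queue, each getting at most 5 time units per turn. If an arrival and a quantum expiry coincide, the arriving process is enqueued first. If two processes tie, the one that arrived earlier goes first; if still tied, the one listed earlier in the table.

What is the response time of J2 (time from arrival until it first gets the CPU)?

6

Timeline: | J1 0-5 | J3 5-10 | J2 10-15 | J5 15-20 | J1 20-25 | J4 25-29 | J3 29-32 | J2 32-37 | J5 37-42 | J1 42-43 | J2 43-45 |
Completion: J1=43  J2=45  J3=32  J4=29  J5=42
Turnaround (C−A): J1=43  J2=41  J3=30  J4=22  J5=37
Response(J2) = first start − arrival = 10 − 4 = 6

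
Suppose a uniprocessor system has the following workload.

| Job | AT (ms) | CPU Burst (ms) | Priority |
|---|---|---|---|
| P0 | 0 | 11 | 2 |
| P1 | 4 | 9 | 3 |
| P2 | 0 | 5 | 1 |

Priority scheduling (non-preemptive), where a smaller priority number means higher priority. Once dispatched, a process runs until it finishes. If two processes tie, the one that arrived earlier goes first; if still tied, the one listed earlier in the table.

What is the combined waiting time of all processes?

Gantt: | P2 0-5 | P0 5-16 | P1 16-25 |
Completion: P0=16  P1=25  P2=5
Turnaround (C−A): P0=16  P1=21  P2=5
Waiting = turnaround − burst: P0=5, P1=12, P2=0
Total waiting = 5 + 12 + 0 = 17

17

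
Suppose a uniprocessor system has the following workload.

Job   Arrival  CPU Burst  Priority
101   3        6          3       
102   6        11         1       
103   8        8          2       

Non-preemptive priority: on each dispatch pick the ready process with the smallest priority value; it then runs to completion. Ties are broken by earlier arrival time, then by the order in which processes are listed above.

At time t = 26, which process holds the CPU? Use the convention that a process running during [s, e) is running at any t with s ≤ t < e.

103

Schedule: | idle 0-3 | 101 3-9 | 102 9-20 | 103 20-28 |
Completion: 101=9  102=20  103=28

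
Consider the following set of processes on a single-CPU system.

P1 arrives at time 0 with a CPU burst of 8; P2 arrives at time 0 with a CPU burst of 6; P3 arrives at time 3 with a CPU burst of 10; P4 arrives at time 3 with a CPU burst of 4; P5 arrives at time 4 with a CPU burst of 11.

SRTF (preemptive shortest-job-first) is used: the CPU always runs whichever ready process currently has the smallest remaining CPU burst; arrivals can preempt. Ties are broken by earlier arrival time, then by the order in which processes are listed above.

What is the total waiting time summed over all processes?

Schedule: | P2 0-6 | P4 6-10 | P1 10-18 | P3 18-28 | P5 28-39 |
Completion: P1=18  P2=6  P3=28  P4=10  P5=39
Turnaround (C−A): P1=18  P2=6  P3=25  P4=7  P5=35
Waiting = turnaround − burst: P1=10, P2=0, P3=15, P4=3, P5=24
Total waiting = 10 + 0 + 15 + 3 + 24 = 52

52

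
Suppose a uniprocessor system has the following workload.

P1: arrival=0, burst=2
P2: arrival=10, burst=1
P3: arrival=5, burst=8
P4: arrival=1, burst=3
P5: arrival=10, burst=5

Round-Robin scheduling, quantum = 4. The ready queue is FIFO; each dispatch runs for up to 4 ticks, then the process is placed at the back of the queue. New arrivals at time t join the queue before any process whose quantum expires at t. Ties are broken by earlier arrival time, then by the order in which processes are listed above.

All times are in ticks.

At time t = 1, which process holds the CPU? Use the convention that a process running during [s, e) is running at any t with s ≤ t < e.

P1

Timeline: | P1 0-2 | P4 2-5 | P3 5-13 | P2 13-14 | P5 14-19 |
Completion: P1=2  P2=14  P3=13  P4=5  P5=19
Turnaround (C−A): P1=2  P2=4  P3=8  P4=4  P5=9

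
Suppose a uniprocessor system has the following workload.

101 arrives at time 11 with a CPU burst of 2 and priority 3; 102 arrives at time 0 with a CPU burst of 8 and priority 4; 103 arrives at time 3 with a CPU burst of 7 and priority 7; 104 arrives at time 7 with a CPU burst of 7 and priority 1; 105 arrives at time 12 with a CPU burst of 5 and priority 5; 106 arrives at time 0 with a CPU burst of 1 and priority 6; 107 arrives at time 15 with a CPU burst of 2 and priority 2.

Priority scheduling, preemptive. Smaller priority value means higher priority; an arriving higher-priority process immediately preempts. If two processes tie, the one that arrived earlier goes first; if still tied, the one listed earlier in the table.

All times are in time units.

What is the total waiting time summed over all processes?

69

Gantt: | 102 0-7 | 104 7-14 | 101 14-15 | 107 15-17 | 101 17-18 | 102 18-19 | 105 19-24 | 106 24-25 | 103 25-32 |
Completion: 101=18  102=19  103=32  104=14  105=24  106=25  107=17
Turnaround (C−A): 101=7  102=19  103=29  104=7  105=12  106=25  107=2
Waiting = turnaround − burst: 101=5, 102=11, 103=22, 104=0, 105=7, 106=24, 107=0
Total waiting = 5 + 11 + 22 + 0 + 7 + 24 + 0 = 69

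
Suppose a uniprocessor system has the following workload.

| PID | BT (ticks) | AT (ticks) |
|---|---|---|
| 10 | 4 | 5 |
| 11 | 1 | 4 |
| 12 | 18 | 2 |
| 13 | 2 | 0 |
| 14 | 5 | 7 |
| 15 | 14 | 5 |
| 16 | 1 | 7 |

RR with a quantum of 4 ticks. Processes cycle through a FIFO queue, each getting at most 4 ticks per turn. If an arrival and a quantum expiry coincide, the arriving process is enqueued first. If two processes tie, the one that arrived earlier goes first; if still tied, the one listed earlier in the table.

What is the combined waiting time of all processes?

90

Gantt: | 13 0-2 | 12 2-6 | 11 6-7 | 10 7-11 | 15 11-15 | 12 15-19 | 14 19-23 | 16 23-24 | 15 24-28 | 12 28-32 | 14 32-33 | 15 33-37 | 12 37-41 | 15 41-43 | 12 43-45 |
Completion: 10=11  11=7  12=45  13=2  14=33  15=43  16=24
Turnaround (C−A): 10=6  11=3  12=43  13=2  14=26  15=38  16=17
Waiting = turnaround − burst: 10=2, 11=2, 12=25, 13=0, 14=21, 15=24, 16=16
Total waiting = 2 + 2 + 25 + 0 + 21 + 24 + 16 = 90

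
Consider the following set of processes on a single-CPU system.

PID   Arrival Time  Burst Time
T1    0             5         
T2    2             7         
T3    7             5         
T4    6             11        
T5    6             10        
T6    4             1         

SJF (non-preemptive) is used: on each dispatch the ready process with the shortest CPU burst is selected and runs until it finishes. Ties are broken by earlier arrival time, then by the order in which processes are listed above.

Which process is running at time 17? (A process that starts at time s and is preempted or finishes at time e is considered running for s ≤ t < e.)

T3

Timeline: | T1 0-5 | T6 5-6 | T2 6-13 | T3 13-18 | T5 18-28 | T4 28-39 |
Completion: T1=5  T2=13  T3=18  T4=39  T5=28  T6=6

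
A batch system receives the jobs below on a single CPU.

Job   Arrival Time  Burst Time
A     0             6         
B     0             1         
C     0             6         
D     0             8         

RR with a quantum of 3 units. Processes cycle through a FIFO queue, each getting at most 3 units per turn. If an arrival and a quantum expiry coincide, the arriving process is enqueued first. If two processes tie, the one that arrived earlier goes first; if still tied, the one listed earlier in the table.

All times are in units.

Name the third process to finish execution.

Timeline: | A 0-3 | B 3-4 | C 4-7 | D 7-10 | A 10-13 | C 13-16 | D 16-21 |
Completion: A=13  B=4  C=16  D=21
Finish order: B → A → C → D

C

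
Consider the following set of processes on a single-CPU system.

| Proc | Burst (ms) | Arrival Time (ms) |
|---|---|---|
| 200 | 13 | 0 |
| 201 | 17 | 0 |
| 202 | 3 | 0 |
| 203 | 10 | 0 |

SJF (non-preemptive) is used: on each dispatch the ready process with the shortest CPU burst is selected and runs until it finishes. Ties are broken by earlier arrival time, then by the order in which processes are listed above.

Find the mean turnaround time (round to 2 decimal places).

Schedule: | 202 0-3 | 203 3-13 | 200 13-26 | 201 26-43 |
Completion: 200=26  201=43  202=3  203=13
Turnaround (C−A): 200=26  201=43  202=3  203=13
Turnaround times: 200=26, 201=43, 202=3, 203=13
Average turnaround = (26+43+3+13) / 4 = 85/4 = 21.25

21.25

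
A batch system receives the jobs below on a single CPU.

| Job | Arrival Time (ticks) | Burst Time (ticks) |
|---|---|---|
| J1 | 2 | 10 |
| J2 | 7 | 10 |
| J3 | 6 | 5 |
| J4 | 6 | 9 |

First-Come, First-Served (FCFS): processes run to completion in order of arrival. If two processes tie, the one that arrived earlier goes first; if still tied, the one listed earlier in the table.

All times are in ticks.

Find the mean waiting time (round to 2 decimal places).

9.00

Schedule: | idle 0-2 | J1 2-12 | J3 12-17 | J4 17-26 | J2 26-36 |
Completion: J1=12  J2=36  J3=17  J4=26
Turnaround (C−A): J1=10  J2=29  J3=11  J4=20
Waiting times: J1=0, J2=19, J3=6, J4=11
Average waiting = (0+19+6+11) / 4 = 36/4 = 9.00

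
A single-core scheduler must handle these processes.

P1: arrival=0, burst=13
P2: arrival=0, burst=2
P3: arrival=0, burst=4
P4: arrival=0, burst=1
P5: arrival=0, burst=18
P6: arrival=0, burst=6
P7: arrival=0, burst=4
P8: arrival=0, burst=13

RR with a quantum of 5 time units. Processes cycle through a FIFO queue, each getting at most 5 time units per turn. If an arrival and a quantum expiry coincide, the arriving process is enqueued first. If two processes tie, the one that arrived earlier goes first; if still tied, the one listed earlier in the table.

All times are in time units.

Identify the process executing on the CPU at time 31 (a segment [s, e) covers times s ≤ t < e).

Timeline: | P1 0-5 | P2 5-7 | P3 7-11 | P4 11-12 | P5 12-17 | P6 17-22 | P7 22-26 | P8 26-31 | P1 31-36 | P5 36-41 | P6 41-42 | P8 42-47 | P1 47-50 | P5 50-55 | P8 55-58 | P5 58-61 |
Completion: P1=50  P2=7  P3=11  P4=12  P5=61  P6=42  P7=26  P8=58

P1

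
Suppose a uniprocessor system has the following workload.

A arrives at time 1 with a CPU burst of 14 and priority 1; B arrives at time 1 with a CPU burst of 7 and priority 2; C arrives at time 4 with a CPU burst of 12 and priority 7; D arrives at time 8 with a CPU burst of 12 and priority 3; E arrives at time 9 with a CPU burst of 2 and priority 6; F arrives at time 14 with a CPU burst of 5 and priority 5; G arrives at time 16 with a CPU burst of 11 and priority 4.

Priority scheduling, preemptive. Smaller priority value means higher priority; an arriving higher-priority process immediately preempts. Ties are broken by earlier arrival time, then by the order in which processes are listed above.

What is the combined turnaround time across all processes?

229

Gantt: | idle 0-1 | A 1-15 | B 15-22 | D 22-34 | G 34-45 | F 45-50 | E 50-52 | C 52-64 |
Completion: A=15  B=22  C=64  D=34  E=52  F=50  G=45
Turnaround (C−A): A=14  B=21  C=60  D=26  E=43  F=36  G=29
Turnaround = completion − arrival: A=14, B=21, C=60, D=26, E=43, F=36, G=29
Total turnaround = 14 + 21 + 60 + 26 + 43 + 36 + 29 = 229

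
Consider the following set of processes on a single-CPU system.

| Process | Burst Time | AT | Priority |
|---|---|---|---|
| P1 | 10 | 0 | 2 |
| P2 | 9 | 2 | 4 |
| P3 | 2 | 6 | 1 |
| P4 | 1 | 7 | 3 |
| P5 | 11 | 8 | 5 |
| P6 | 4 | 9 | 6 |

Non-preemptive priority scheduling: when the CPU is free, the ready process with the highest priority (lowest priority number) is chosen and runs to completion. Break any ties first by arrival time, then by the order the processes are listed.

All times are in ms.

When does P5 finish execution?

Gantt: | P1 0-10 | P3 10-12 | P4 12-13 | P2 13-22 | P5 22-33 | P6 33-37 |
Completion: P1=10  P2=22  P3=12  P4=13  P5=33  P6=37

33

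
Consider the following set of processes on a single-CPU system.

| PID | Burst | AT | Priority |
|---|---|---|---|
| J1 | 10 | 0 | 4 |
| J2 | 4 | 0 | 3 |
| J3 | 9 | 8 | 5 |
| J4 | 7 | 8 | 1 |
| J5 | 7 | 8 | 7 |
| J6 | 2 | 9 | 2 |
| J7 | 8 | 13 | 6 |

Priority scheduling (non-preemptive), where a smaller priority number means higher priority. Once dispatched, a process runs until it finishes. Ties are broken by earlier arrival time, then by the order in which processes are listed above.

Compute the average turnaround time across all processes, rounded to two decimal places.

19.29

Timeline: | J2 0-4 | J1 4-14 | J4 14-21 | J6 21-23 | J3 23-32 | J7 32-40 | J5 40-47 |
Completion: J1=14  J2=4  J3=32  J4=21  J5=47  J6=23  J7=40
Turnaround times: J1=14, J2=4, J3=24, J4=13, J5=39, J6=14, J7=27
Average turnaround = (14+4+24+13+39+14+27) / 7 = 135/7 = 19.29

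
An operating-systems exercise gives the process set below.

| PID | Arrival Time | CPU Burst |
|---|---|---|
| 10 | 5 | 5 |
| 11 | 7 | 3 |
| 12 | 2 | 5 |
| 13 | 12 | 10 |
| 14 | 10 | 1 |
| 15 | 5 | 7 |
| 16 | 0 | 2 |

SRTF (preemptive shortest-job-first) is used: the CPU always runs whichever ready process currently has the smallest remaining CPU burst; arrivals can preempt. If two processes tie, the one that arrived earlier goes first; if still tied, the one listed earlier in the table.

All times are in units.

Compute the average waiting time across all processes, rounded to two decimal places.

Gantt: | 16 0-2 | 12 2-7 | 11 7-10 | 14 10-11 | 10 11-16 | 15 16-23 | 13 23-33 |
Completion: 10=16  11=10  12=7  13=33  14=11  15=23  16=2
Waiting times: 10=6, 11=0, 12=0, 13=11, 14=0, 15=11, 16=0
Average waiting = (6+0+0+11+0+11+0) / 7 = 28/7 = 4.00

4.00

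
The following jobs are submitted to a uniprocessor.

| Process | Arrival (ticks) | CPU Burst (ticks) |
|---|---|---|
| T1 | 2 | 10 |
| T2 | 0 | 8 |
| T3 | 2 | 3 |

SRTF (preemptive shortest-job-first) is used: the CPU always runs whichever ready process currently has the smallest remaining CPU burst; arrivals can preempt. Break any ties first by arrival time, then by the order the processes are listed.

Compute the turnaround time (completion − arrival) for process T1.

Schedule: | T2 0-2 | T3 2-5 | T2 5-11 | T1 11-21 |
Completion: T1=21  T2=11  T3=5
Turnaround (C−A): T1=19  T2=11  T3=3
Turnaround(T1) = completion − arrival = 21 − 2 = 19

19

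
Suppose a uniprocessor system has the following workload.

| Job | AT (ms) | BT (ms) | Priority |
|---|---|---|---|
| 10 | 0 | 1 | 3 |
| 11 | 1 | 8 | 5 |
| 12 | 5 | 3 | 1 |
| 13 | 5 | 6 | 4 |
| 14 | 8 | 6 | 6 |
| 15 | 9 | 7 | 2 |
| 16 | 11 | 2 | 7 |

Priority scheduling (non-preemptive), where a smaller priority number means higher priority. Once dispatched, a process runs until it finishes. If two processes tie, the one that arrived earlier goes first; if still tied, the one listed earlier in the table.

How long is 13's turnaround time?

20

Schedule: | 10 0-1 | 11 1-9 | 12 9-12 | 15 12-19 | 13 19-25 | 14 25-31 | 16 31-33 |
Completion: 10=1  11=9  12=12  13=25  14=31  15=19  16=33
Turnaround (C−A): 10=1  11=8  12=7  13=20  14=23  15=10  16=22
Turnaround(13) = completion − arrival = 25 − 5 = 20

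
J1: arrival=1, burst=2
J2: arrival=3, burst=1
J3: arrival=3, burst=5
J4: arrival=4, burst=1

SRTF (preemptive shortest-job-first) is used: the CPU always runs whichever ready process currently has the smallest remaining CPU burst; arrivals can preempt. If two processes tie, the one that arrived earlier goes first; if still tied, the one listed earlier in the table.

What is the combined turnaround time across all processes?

Gantt: | idle 0-1 | J1 1-3 | J2 3-4 | J4 4-5 | J3 5-10 |
Completion: J1=3  J2=4  J3=10  J4=5
Turnaround (C−A): J1=2  J2=1  J3=7  J4=1
Turnaround = completion − arrival: J1=2, J2=1, J3=7, J4=1
Total turnaround = 2 + 1 + 7 + 1 = 11

11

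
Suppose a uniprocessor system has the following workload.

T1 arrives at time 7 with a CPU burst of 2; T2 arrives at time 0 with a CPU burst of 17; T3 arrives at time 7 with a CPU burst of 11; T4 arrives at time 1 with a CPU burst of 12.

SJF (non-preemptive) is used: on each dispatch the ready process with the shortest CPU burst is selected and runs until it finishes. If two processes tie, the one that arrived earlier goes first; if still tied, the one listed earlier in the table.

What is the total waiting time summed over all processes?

Timeline: | T2 0-17 | T1 17-19 | T3 19-30 | T4 30-42 |
Completion: T1=19  T2=17  T3=30  T4=42
Turnaround (C−A): T1=12  T2=17  T3=23  T4=41
Waiting = turnaround − burst: T1=10, T2=0, T3=12, T4=29
Total waiting = 10 + 0 + 12 + 29 = 51

51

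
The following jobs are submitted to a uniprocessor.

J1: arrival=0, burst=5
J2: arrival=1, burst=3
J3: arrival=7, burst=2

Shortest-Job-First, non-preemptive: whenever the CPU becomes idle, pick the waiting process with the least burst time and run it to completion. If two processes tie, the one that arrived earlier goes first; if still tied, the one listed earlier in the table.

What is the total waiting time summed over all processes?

Gantt: | J1 0-5 | J2 5-8 | J3 8-10 |
Completion: J1=5  J2=8  J3=10
Waiting = turnaround − burst: J1=0, J2=4, J3=1
Total waiting = 0 + 4 + 1 = 5

5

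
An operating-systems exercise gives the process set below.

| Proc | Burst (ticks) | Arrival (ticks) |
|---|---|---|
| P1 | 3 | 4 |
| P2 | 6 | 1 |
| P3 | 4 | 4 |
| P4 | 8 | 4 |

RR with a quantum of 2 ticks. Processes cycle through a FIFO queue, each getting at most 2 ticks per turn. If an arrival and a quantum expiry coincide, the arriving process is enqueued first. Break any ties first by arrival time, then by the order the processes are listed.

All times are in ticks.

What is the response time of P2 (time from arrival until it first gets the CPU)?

0

Timeline: | idle 0-1 | P2 1-5 | P1 5-7 | P3 7-9 | P4 9-11 | P2 11-13 | P1 13-14 | P3 14-16 | P4 16-22 |
Completion: P1=14  P2=13  P3=16  P4=22
Turnaround (C−A): P1=10  P2=12  P3=12  P4=18
Response(P2) = first start − arrival = 1 − 1 = 0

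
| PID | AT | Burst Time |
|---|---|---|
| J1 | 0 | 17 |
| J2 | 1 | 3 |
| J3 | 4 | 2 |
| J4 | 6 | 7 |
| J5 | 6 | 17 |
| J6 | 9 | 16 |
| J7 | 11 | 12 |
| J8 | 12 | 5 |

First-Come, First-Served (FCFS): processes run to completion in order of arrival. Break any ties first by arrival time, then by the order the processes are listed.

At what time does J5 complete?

46

Timeline: | J1 0-17 | J2 17-20 | J3 20-22 | J4 22-29 | J5 29-46 | J6 46-62 | J7 62-74 | J8 74-79 |
Completion: J1=17  J2=20  J3=22  J4=29  J5=46  J6=62  J7=74  J8=79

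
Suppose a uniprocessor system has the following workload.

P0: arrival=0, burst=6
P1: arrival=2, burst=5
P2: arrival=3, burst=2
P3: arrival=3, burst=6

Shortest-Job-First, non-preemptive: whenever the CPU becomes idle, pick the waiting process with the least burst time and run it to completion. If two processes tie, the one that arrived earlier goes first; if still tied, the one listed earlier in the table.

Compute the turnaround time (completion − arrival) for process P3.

16

Schedule: | P0 0-6 | P2 6-8 | P1 8-13 | P3 13-19 |
Completion: P0=6  P1=13  P2=8  P3=19
Turnaround (C−A): P0=6  P1=11  P2=5  P3=16
Turnaround(P3) = completion − arrival = 19 − 3 = 16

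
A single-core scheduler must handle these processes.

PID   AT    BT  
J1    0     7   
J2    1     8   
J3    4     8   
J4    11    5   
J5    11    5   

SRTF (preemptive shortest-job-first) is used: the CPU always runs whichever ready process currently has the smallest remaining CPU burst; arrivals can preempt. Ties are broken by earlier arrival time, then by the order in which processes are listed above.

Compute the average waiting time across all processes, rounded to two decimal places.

Gantt: | J1 0-7 | J2 7-15 | J4 15-20 | J5 20-25 | J3 25-33 |
Completion: J1=7  J2=15  J3=33  J4=20  J5=25
Turnaround (C−A): J1=7  J2=14  J3=29  J4=9  J5=14
Waiting times: J1=0, J2=6, J3=21, J4=4, J5=9
Average waiting = (0+6+21+4+9) / 5 = 40/5 = 8.00

8.00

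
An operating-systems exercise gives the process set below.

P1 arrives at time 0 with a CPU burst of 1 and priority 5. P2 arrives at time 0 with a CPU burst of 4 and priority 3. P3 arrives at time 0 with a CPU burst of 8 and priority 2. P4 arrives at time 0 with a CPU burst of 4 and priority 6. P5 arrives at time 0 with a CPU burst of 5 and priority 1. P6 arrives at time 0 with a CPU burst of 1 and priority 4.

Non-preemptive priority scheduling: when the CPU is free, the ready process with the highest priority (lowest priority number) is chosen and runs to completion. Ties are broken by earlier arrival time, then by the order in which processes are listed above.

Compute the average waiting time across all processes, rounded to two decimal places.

12.00

Schedule: | P5 0-5 | P3 5-13 | P2 13-17 | P6 17-18 | P1 18-19 | P4 19-23 |
Completion: P1=19  P2=17  P3=13  P4=23  P5=5  P6=18
Waiting times: P1=18, P2=13, P3=5, P4=19, P5=0, P6=17
Average waiting = (18+13+5+19+0+17) / 6 = 72/6 = 12.00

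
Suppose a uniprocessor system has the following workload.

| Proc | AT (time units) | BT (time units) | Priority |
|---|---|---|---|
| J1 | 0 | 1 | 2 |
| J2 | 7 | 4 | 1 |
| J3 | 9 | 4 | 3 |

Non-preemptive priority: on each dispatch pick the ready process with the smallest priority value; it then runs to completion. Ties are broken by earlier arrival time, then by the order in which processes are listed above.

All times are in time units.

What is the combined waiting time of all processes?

2

Schedule: | J1 0-1 | idle 1-7 | J2 7-11 | J3 11-15 |
Completion: J1=1  J2=11  J3=15
Waiting = turnaround − burst: J1=0, J2=0, J3=2
Total waiting = 0 + 0 + 2 = 2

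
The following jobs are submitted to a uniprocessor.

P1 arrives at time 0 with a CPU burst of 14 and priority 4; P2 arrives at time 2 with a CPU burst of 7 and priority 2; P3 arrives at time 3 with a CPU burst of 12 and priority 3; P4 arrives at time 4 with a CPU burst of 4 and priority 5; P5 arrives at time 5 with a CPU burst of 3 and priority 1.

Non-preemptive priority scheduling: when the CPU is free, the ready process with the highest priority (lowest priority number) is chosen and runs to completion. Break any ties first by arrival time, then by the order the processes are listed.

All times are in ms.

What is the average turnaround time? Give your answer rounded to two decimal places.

23.40

Timeline: | P1 0-14 | P5 14-17 | P2 17-24 | P3 24-36 | P4 36-40 |
Completion: P1=14  P2=24  P3=36  P4=40  P5=17
Turnaround times: P1=14, P2=22, P3=33, P4=36, P5=12
Average turnaround = (14+22+33+36+12) / 5 = 117/5 = 23.40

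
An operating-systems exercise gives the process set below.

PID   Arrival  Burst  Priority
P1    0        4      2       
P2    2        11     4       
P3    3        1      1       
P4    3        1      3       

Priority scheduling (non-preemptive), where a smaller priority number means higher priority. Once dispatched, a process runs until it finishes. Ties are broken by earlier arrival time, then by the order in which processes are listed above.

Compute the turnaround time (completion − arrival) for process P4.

Schedule: | P1 0-4 | P3 4-5 | P4 5-6 | P2 6-17 |
Completion: P1=4  P2=17  P3=5  P4=6
Turnaround (C−A): P1=4  P2=15  P3=2  P4=3
Turnaround(P4) = completion − arrival = 6 − 3 = 3

3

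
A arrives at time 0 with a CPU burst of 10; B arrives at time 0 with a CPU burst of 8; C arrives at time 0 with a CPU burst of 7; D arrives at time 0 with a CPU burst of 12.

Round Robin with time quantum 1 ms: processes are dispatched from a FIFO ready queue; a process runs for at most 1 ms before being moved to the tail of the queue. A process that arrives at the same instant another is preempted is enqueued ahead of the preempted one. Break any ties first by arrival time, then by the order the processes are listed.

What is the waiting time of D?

25

Timeline: | A 0-1 | B 1-2 | C 2-3 | D 3-4 | A 4-5 | B 5-6 | C 6-7 | D 7-8 | A 8-9 | B 9-10 | C 10-11 | D 11-12 | A 12-13 | B 13-14 | C 14-15 | D 15-16 | A 16-17 | B 17-18 | C 18-19 | D 19-20 | A 20-21 | B 21-22 | C 22-23 | D 23-24 | A 24-25 | B 25-26 | C 26-27 | D 27-28 | A 28-29 | B 29-30 | D 30-31 | A 31-32 | D 32-33 | A 33-34 | D 34-37 |
Completion: A=34  B=30  C=27  D=37
Turnaround (C−A): A=34  B=30  C=27  D=37
Waiting(D) = turnaround − burst = 37 − 12 = 25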